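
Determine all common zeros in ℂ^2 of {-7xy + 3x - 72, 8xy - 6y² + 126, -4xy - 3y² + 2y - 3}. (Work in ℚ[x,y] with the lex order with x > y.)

{(3, -3)}

Compute a lex Gröbner basis by Buchberger's algorithm.
f_1 = -7xy + 3x - 72, LT = xy.
f_2 = 8xy - 6y² + 126, LT = xy.
f_3 = -4xy - 3y² + 2y - 3, LT = xy.

S(f_1,f_2): lcm = xy. S = -3/7x + ¾y² - 153/28.
  leading term x: no divisor's leading term divides it; move -3/7x to the remainder.
  leading term y²: no divisor's leading term divides it; move ¾y² to the remainder.
  leading term 1: no divisor's leading term divides it; move -153/28 to the remainder.
  remainder -3/7x + ¾y² - 153/28 ≠ 0; add h_4 = -3/7x + ¾y² - 153/28 to the basis.

S(f_1,f_3): lcm = xy. S = -3/7x - ¾y² + ½y + 267/28.
  leading term x: subtract (1)·h_4 from -3/7x - ¾y² + ½y + 267/28 → -3/2y² + ½y + 15
  leading term y²: no divisor's leading term divides it; move -3/2y² to the remainder.
  leading term y: no divisor's leading term divides it; move ½y to the remainder.
  leading term 1: no divisor's leading term divides it; move 15 to the remainder.
  remainder -3/2y² + ½y + 15 ≠ 0; add h_5 = -3/2y² + ½y + 15 to the basis.

S(f_2,f_3): lcm = xy. S = -3/2y² + ½y + 15.
  leading term y²: subtract (1)·h_5 from -3/2y² + ½y + 15 → 0
  remainder 0.

S(f_1,h_4): lcm = xy. S = -3/7x + 7/4y³ - 51/4y + 72/7.
  leading term x: subtract (1)·h_4 from -3/7x + 7/4y³ - 51/4y + 72/7 → 7/4y³ - ¾y² - 51/4y + 63/4
  leading term y³: subtract (-7/6y)·h_5 from 7/4y³ - ¾y² - 51/4y + 63/4 → -⅙y² + 19/4y + 63/4
  leading term y²: subtract (1/9)·h_5 from -⅙y² + 19/4y + 63/4 → 169/36y + 169/12
  leading term y: no divisor's leading term divides it; move 169/36y to the remainder.
  leading term 1: no divisor's leading term divides it; move 169/12 to the remainder.
  remainder 169/36y + 169/12 ≠ 0; add h_6 = 169/36y + 169/12 to the basis.

S(f_2,h_4): lcm = xy. S = 7/4y³ - ¾y² - 51/4y + 63/4.
  leading term y³: subtract (-7/6y)·h_5 from 7/4y³ - ¾y² - 51/4y + 63/4 → -⅙y² + 19/4y + 63/4
  leading term y²: subtract (1/9)·h_5 from -⅙y² + 19/4y + 63/4 → 169/36y + 169/12
  leading term y: subtract (1)·h_6 from 169/36y + 169/12 → 0
  remainder 0.

S(f_3,h_4): lcm = xy. S = 7/4y³ + ¾y² - 53/4y + ¾.
  leading term y³: subtract (-7/6y)·h_5 from 7/4y³ + ¾y² - 53/4y + ¾ → 4/3y² + 17/4y + ¾
  leading term y²: subtract (-8/9)·h_5 from 4/3y² + 17/4y + ¾ → 169/36y + 169/12
  leading term y: subtract (1)·h_6 from 169/36y + 169/12 → 0
  remainder 0.

S(f_1,h_5): lcm = xy². S = -2/21xy + 10x + 72/7y.
  leading term xy: subtract (2/147)·f_1 from -2/21xy + 10x + 72/7y → 488/49x + 72/7y + 48/49
  leading term x: subtract (-488/21)·h_4 from 488/49x + 72/7y + 48/49 → 122/7y² + 72/7y - 126
  leading term y²: subtract (-244/21)·h_5 from 122/7y² + 72/7y - 126 → 338/21y + 338/7
  leading term y: subtract (24/7)·h_6 from 338/21y + 338/7 → 0
  remainder 0.

S(f_2,h_5): lcm = xy². S = ⅓xy + 10x - ¾y³ + 63/4y.
  leading term xy: subtract (-1/21)·f_1 from ⅓xy + 10x - ¾y³ + 63/4y → 71/7x - ¾y³ + 63/4y - 24/7
  leading term x: subtract (-71/3)·h_4 from 71/7x - ¾y³ + 63/4y - 24/7 → -¾y³ + 71/4y² + 63/4y - 531/4
  leading term y³: subtract (½y)·h_5 from -¾y³ + 71/4y² + 63/4y - 531/4 → 35/2y² + 33/4y - 531/4
  leading term y²: subtract (-35/3)·h_5 from 35/2y² + 33/4y - 531/4 → 169/12y + 169/4
  leading term y: subtract (3)·h_6 from 169/12y + 169/4 → 0
  remainder 0.

S(f_3,h_5): lcm = xy². S = ⅓xy + 10x + ¾y³ - ½y² + ¾y.
  leading term xy: subtract (-1/21)·f_1 from ⅓xy + 10x + ¾y³ - ½y² + ¾y → 71/7x + ¾y³ - ½y² + ¾y - 24/7
  leading term x: subtract (-71/3)·h_4 from 71/7x + ¾y³ - ½y² + ¾y - 24/7 → ¾y³ + 69/4y² + ¾y - 531/4
  leading term y³: subtract (-½y)·h_5 from ¾y³ + 69/4y² + ¾y - 531/4 → 35/2y² + 33/4y - 531/4
  leading term y²: subtract (-35/3)·h_5 from 35/2y² + 33/4y - 531/4 → 169/12y + 169/4
  leading term y: subtract (3)·h_6 from 169/12y + 169/4 → 0
  remainder 0.

S(h_4,h_5): leading monomials are coprime, so the S-polynomial reduces to 0 (Buchberger's first criterion).
S(f_1,h_6): lcm = xy. S = -24/7x + 72/7.
  leading term x: subtract (8)·h_4 from -24/7x + 72/7 → -6y² + 54
  leading term y²: subtract (4)·h_5 from -6y² + 54 → -2y - 6
  leading term y: subtract (-72/169)·h_6 from -2y - 6 → 0
  remainder 0.

S(f_2,h_6): lcm = xy. S = -3x - ¾y² + 63/4.
  leading term x: subtract (7)·h_4 from -3x - ¾y² + 63/4 → -6y² + 54
  leading term y²: subtract (4)·h_5 from -6y² + 54 → -2y - 6
  leading term y: subtract (-72/169)·h_6 from -2y - 6 → 0
  remainder 0.

S(f_3,h_6): lcm = xy. S = -3x + ¾y² - ½y + ¾.
  leading term x: subtract (7)·h_4 from -3x + ¾y² - ½y + ¾ → -9/2y² - ½y + 39
  leading term y²: subtract (3)·h_5 from -9/2y² - ½y + 39 → -2y - 6
  leading term y: subtract (-72/169)·h_6 from -2y - 6 → 0
  remainder 0.

S(h_4,h_6): leading monomials are coprime, so the S-polynomial reduces to 0 (Buchberger's first criterion).
S(h_5,h_6): lcm = y². S = -10/3y - 10.
  leading term y: subtract (-120/169)·h_6 from -10/3y - 10 → 0
  remainder 0.

Every S-polynomial of the final basis reduces to 0, so we have a Gröbner basis.
Inter-reduce: drop elements whose leading term is divisible by another's, tail-reduce, and make monic.
Reduced Gröbner basis: {x - 3, y + 3}.

The lex basis is triangular: the last element involves only y. Solving y + 3 = 0 gives y ∈ {-3}; substituting each value into the earlier elements determines the remaining variables.
  y = -3: the earlier basis element becomes x - 3 = 0, giving x = 3 — point (3, -3).
Substituting each solution back into the original system confirms all equations vanish.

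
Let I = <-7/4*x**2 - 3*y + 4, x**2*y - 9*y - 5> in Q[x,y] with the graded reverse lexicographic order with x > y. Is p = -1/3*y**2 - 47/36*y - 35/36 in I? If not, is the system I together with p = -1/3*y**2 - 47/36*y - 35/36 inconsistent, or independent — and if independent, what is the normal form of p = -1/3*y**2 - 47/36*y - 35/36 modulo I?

-1/3*y**2 - 47/36*y - 35/36 lies in I (it reduces to 0).

First compute the reduced Gröbner basis of I by Buchberger's algorithm.
f_1 = -7/4*x**2 - 3*y + 4, LT = x**2.
f_2 = x**2*y - 9*y - 5, LT = x**2*y.

S(f_1,f_2): lcm = x**2*y. S = 12/7*y**2 + 47/7*y + 5.
  leading term y**2: no divisor's leading term divides it; move 12/7*y**2 to the remainder.
  leading term y: no divisor's leading term divides it; move 47/7*y to the remainder.
  leading term 1: no divisor's leading term divides it; move 5 to the remainder.
  remainder 12/7*y**2 + 47/7*y + 5 ≠ 0; add h_3 = 12/7*y**2 + 47/7*y + 5 to the basis.

The other S-polynomials (S(f_1,h_3), S(f_2,h_3)) all reduce to 0 modulo the current basis, so we have a Gröbner basis.
Inter-reduce: drop elements whose leading term is divisible by another's, tail-reduce, and make monic.
Reduced Gröbner basis: {x**2 + 12/7*y - 16/7, y**2 + 47/12*y + 35/12}.
Label its elements g_1 = x**2 + 12/7*y - 16/7, g_2 = y**2 + 47/12*y + 35/12.

Reduce p = -1/3*y**2 - 47/36*y - 35/36 modulo G:
  leading term y**2: subtract (-1/3)·g_2 from -1/3*y**2 - 47/36*y - 35/36 → 0
  normal form = 0.
Since the normal form is 0, p ∈ I.

Ideal membership is decidable via reduction modulo a Gröbner basis.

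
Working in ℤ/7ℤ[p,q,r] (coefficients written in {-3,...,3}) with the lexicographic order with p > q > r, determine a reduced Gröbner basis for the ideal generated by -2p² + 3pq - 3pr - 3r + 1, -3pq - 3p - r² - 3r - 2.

f_1 = -2p² + 3pq - 3pr - 3r + 1, LT = p².
f_2 = -3pq - 3p - r² - 3r - 2, LT = pq.

S(f_1,f_2): lcm = p²q. S = -p² + 2pq² - 2pqr + 2pr² - pr - 3p - 2qr + 3q.
  reduce S modulo (f_1, f_2):
  remainder 2pr² - pr - 3p - 3qr² + 3qr - 3q + 3r³ + 2r² - 3r + 3 ≠ 0; add g_3 = 2pr² - pr - 3p - 3qr² + 3qr - 3q + 3r³ + 2r² - 3r + 3 to the basis.

S(f_2,g_3): lcm = pqr². S = -3pqr - 2pq + pr² - 2q²r² + 2q²r - 2q² + 2qr³ - qr² - 2qr + 2q - 2r⁴ + r³ + 3r².
  reduce S modulo (f_1, f_2, g_3):
  remainder -2q²r² + 2q²r - 2q² + 2qr³ - 3qr² - 2r⁴ - 3r³ + r² + 2r + 1 ≠ 0; add g_4 = -2q²r² + 2q²r - 2q² + 2qr³ - 3qr² - 2r⁴ - 3r³ + r² + 2r + 1 to the basis.

The other S-polynomials (S(f_1,g_3), S(f_1,g_4), S(f_2,g_4), S(g_3,g_4)) all reduce to 0 modulo the current basis, so we have a Gröbner basis.

G = {p² - 2pr - 2p - 3r² + 3r - 3, pq + p - 2r² + r + 3, pr² + 3pr + 2p + 2qr² - 2qr + 2q - 2r³ + r² + 2r - 2, q²r² - q²r + q² - qr³ - 2qr² + r⁴ - 2r³ + 3r² - r + 3}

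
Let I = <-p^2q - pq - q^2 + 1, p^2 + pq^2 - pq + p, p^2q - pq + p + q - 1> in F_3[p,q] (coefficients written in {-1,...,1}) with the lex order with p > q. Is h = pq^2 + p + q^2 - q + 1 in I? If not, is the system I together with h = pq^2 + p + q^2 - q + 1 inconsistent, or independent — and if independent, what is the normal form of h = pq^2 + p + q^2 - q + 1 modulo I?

First compute the reduced Gröbner basis of I by Buchberger's algorithm.
f_1 = -p^2q - pq - q^2 + 1, LT = p^2q.
f_2 = p^2 + pq^2 - pq + p, LT = p^2.
f_3 = p^2q - pq + p + q - 1, LT = p^2q.

S(f_1,f_2): lcm = p^2q. S = -pq^3 + pq^2 + q^2 - 1.
  leading term pq^3: no divisor's leading term divides it; move -pq^3 to the remainder.
  leading term pq^2: no divisor's leading term divides it; move pq^2 to the remainder.
  leading term q^2: no divisor's leading term divides it; move q^2 to the remainder.
  leading term 1: no divisor's leading term divides it; move -1 to the remainder.
  remainder -pq^3 + pq^2 + q^2 - 1 ≠ 0; add k_4 = -pq^3 + pq^2 + q^2 - 1 to the basis.

S(f_1,f_3): lcm = p^2q. S = -pq - p + q^2 - q.
  leading term pq: no divisor's leading term divides it; move -pq to the remainder.
  leading term p: no divisor's leading term divides it; move -p to the remainder.
  leading term q^2: no divisor's leading term divides it; move q^2 to the remainder.
  leading term q: no divisor's leading term divides it; move -q to the remainder.
  remainder -pq - p + q^2 - q ≠ 0; add k_5 = -pq - p + q^2 - q to the basis.

S(f_1,k_4): lcm = p^2q^3. S = p^2q^2 + pq^3 + pq^2 - p + q^4 - q^2.
  leading term p^2q^2: subtract (-q)·f_1 from p^2q^2 + pq^3 + pq^2 - p + q^4 - q^2 → pq^3 - p + q^4 - q^3 - q^2 + q
  leading term pq^3: subtract (-1)·k_4 from pq^3 - p + q^4 - q^3 - q^2 + q → pq^2 - p + q^4 - q^3 + q - 1
  leading term pq^2: subtract (-q)·k_5 from pq^2 - p + q^4 - q^3 + q - 1 → -pq - p + q^4 - q^2 + q - 1
  leading term pq: subtract (1)·k_5 from -pq - p + q^4 - q^2 + q - 1 → q^4 + q^2 - q - 1
  leading term q^4: no divisor's leading term divides it; move q^4 to the remainder.
  leading term q^2: no divisor's leading term divides it; move q^2 to the remainder.
  leading term q: no divisor's leading term divides it; move -q to the remainder.
  leading term 1: no divisor's leading term divides it; move -1 to the remainder.
  remainder q^4 + q^2 - q - 1 ≠ 0; add k_6 = q^4 + q^2 - q - 1 to the basis.

S(f_3,k_4): lcm = p^2q^3. S = p^2q^2 - pq^3 - pq^2 - p + q^3 - q^2.
  leading term p^2q^2: subtract (-q)·f_1 from p^2q^2 - pq^3 - pq^2 - p + q^3 - q^2 → -pq^3 + pq^2 - p - q^2 + q
  leading term pq^3: subtract (1)·k_4 from -pq^3 + pq^2 - p - q^2 + q → -p + q^2 + q + 1
  leading term p: no divisor's leading term divides it; move -p to the remainder.
  leading term q^2: no divisor's leading term divides it; move q^2 to the remainder.
  leading term q: no divisor's leading term divides it; move q to the remainder.
  leading term 1: no divisor's leading term divides it; move 1 to the remainder.
  remainder -p + q^2 + q + 1 ≠ 0; add k_7 = -p + q^2 + q + 1 to the basis.

S(f_1,k_5): lcm = p^2q. S = -p^2 + pq^2 + q^2 - 1.
  leading term p^2: subtract (-1)·f_2 from -p^2 + pq^2 + q^2 - 1 → -pq^2 - pq + p + q^2 - 1
  leading term pq^2: subtract (q)·k_5 from -pq^2 - pq + p + q^2 - 1 → p - q^3 - q^2 - 1
  leading term p: subtract (-1)·k_7 from p - q^3 - q^2 - 1 → -q^3 + q
  leading term q^3: no divisor's leading term divides it; move -q^3 to the remainder.
  leading term q: no divisor's leading term divides it; move q to the remainder.
  remainder -q^3 + q ≠ 0; add k_8 = -q^3 + q to the basis.

S(f_1,k_6): lcm = p^2q^4. S = -p^2q^2 + p^2q + p^2 + pq^4 + q^5 - q^3.
  leading term p^2q^2: subtract (q)·f_1 from -p^2q^2 + p^2q + p^2 + pq^4 + q^5 - q^3 → p^2q + p^2 + pq^4 + pq^2 + q^5 - q
  leading term p^2q: subtract (-1)·f_1 from p^2q + p^2 + pq^4 + pq^2 + q^5 - q → p^2 + pq^4 + pq^2 - pq + q^5 - q^2 - q + 1
  leading term p^2: subtract (1)·f_2 from p^2 + pq^4 + pq^2 - pq + q^5 - q^2 - q + 1 → pq^4 - p + q^5 - q^2 - q + 1
  leading term pq^4: subtract (-q)·k_4 from pq^4 - p + q^5 - q^2 - q + 1 → pq^3 - p + q^5 + q^3 - q^2 + q + 1
  leading term pq^3: subtract (-1)·k_4 from pq^3 - p + q^5 + q^3 - q^2 + q + 1 → pq^2 - p + q^5 + q^3 + q
  leading term pq^2: subtract (-q)·k_5 from pq^2 - p + q^5 + q^3 + q → -pq - p + q^5 - q^3 - q^2 + q
  leading term pq: subtract (1)·k_5 from -pq - p + q^5 - q^3 - q^2 + q → q^5 - q^3 + q^2 - q
  leading term q^5: subtract (q)·k_6 from q^5 - q^3 + q^2 - q → q^3 - q^2
  leading term q^3: subtract (-1)·k_8 from q^3 - q^2 → -q^2 + q
  leading term q^2: no divisor's leading term divides it; move -q^2 to the remainder.
  leading term q: no divisor's leading term divides it; move q to the remainder.
  remainder -q^2 + q ≠ 0; add k_9 = -q^2 + q to the basis.

S(f_3,k_6): lcm = p^2q^4. S = -p^2q^2 + p^2q + p^2 - pq^4 + pq^3 + q^4 - q^3.
  leading term p^2q^2: subtract (q)·f_1 from -p^2q^2 + p^2q + p^2 - pq^4 + pq^3 + q^4 - q^3 → p^2q + p^2 - pq^4 + pq^3 + pq^2 + q^4 - q
  leading term p^2q: subtract (-1)·f_1 from p^2q + p^2 - pq^4 + pq^3 + pq^2 + q^4 - q → p^2 - pq^4 + pq^3 + pq^2 - pq + q^4 - q^2 - q + 1
  leading term p^2: subtract (1)·f_2 from p^2 - pq^4 + pq^3 + pq^2 - pq + q^4 - q^2 - q + 1 → -pq^4 + pq^3 - p + q^4 - q^2 - q + 1
  leading term pq^4: subtract (q)·k_4 from -pq^4 + pq^3 - p + q^4 - q^2 - q + 1 → -p + q^4 - q^3 - q^2 + 1
  leading term p: subtract (1)·k_7 from -p + q^4 - q^3 - q^2 + 1 → q^4 - q^3 + q^2 - q
  leading term q^4: subtract (1)·k_6 from q^4 - q^3 + q^2 - q → -q^3 + 1
  leading term q^3: subtract (1)·k_8 from -q^3 + 1 → -q + 1
  leading term q: no divisor's leading term divides it; move -q to the remainder.
  leading term 1: no divisor's leading term divides it; move 1 to the remainder.
  remainder -q + 1 ≠ 0; add k_10 = -q + 1 to the basis.

The other S-polynomials (S(f_2,f_3), S(f_2,k_4), S(f_2,k_5), S(f_3,k_5), S(k_4,k_5), S(f_2,k_6), S(k_4,k_6), S(k_5,k_6), S(f_1,k_7), S(f_2,k_7), S(f_3,k_7), S(k_4,k_7), S(k_5,k_7), S(k_6,k_7), S(f_1,k_8), S(f_2,k_8), S(f_3,k_8), S(k_4,k_8), S(k_5,k_8), S(k_6,k_8), S(k_7,k_8), S(f_1,k_9), S(f_2,k_9), S(f_3,k_9), S(k_4,k_9), S(k_5,k_9), S(k_6,k_9), S(k_7,k_9), S(k_8,k_9), S(f_1,k_10), S(f_2,k_10), S(f_3,k_10), S(k_4,k_10), S(k_5,k_10), S(k_6,k_10), S(k_7,k_10), S(k_8,k_10), S(k_9,k_10)) all reduce to 0 modulo the current basis, so we have a Gröbner basis.
Inter-reduce: drop elements whose leading term is divisible by another's, tail-reduce, and make monic.
Reduced Gröbner basis: {p, q - 1}.
Label its elements g_1 = p, g_2 = q - 1.

Reduce h = pq^2 + p + q^2 - q + 1 modulo G:
  leading term pq^2: subtract (q^2)·g_1 from pq^2 + p + q^2 - q + 1 → p + q^2 - q + 1
  leading term p: subtract (1)·g_1 from p + q^2 - q + 1 → q^2 - q + 1
  leading term q^2: subtract (q)·g_2 from q^2 - q + 1 → 1
  leading term 1: no divisor's leading term divides it; move 1 to the remainder.
  normal form = 1.
The normal form is nonzero, so h ∉ I. Since h minus its normal form lies in I, I + (h) = I + (r) where r = 1; decide whether this ideal is the whole ring.
Here r = 1 is a nonzero constant, hence a unit: 1 ∈ I + (h), the Gröbner basis of I + (h) is {1}, and the enlarged system has no common solution — adjoining h is inconsistent.

The remainder on division by a Gröbner basis is unique — it is the normal form.

Adjoining pq^2 + p + q^2 - q + 1 makes the ideal the whole ring: the system is inconsistent.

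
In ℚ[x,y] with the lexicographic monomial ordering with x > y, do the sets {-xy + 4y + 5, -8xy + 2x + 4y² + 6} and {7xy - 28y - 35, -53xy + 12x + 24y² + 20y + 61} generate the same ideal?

For a fixed monomial order, each ideal has a unique reduced Gröbner basis; comparing bases decides equality.
Buchberger on the first generating set:
f_1 = -xy + 4y + 5, LT = xy.
f_2 = -8xy + 2x + 4y² + 6, LT = xy.

S(f_1,f_2): lcm = xy. S = ¼x + ½y² - 4y - 17/4.
  reduce S modulo (f_1, f_2):
  remainder ¼x + ½y² - 4y - 17/4 ≠ 0; add g_3 = ¼x + ½y² - 4y - 17/4 to the basis.

S(f_1,g_3): lcm = xy. S = -2y³ + 16y² + 13y - 5.
  reduce S modulo (f_1, f_2, g_3):
  remainder -2y³ + 16y² + 13y - 5 ≠ 0; add g_4 = -2y³ + 16y² + 13y - 5 to the basis.

The other S-polynomials (S(f_2,g_3), S(f_1,g_4), S(f_2,g_4), S(g_3,g_4)) all reduce to 0 modulo the current basis, so we have a Gröbner basis.
Inter-reduce: drop elements whose leading term is divisible by another's, tail-reduce, and make monic.
Reduced Gröbner basis: {x + 2y² - 16y - 17, y³ - 8y² - 13/2y + 5/2}.

Buchberger on the second generating set:
h_1 = 7xy - 28y - 35, LT = xy.
h_2 = -53xy + 12x + 24y² + 20y + 61, LT = xy.

S(h_1,h_2): lcm = xy. S = 12/53x + 24/53y² - 192/53y - 204/53.
  reduce S modulo (h_1, h_2):
  remainder 12/53x + 24/53y² - 192/53y - 204/53 ≠ 0; add k_3 = 12/53x + 24/53y² - 192/53y - 204/53 to the basis.

S(h_1,k_3): lcm = xy. S = -2y³ + 16y² + 13y - 5.
  reduce S modulo (h_1, h_2, k_3):
  remainder -2y³ + 16y² + 13y - 5 ≠ 0; add k_4 = -2y³ + 16y² + 13y - 5 to the basis.

The other S-polynomials (S(h_2,k_3), S(h_1,k_4), S(h_2,k_4), S(k_3,k_4)) all reduce to 0 modulo the current basis, so we have a Gröbner basis.
Inter-reduce: drop elements whose leading term is divisible by another's, tail-reduce, and make monic.
Reduced Gröbner basis: {x + 2y² - 16y - 17, y³ - 8y² - 13/2y + 5/2}.

These coincide, so the ideals are equal.
The choice of monomial ordering does not affect the verdict — as long as both bases are computed under the same ordering, their equality decides ideal equality.

Yes, the ideals are equal.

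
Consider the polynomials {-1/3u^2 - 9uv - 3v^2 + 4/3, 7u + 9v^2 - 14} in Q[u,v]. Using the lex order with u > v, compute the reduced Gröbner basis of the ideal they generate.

f_1 = -1/3u^2 - 9uv - 3v^2 + 4/3, LT = u^2.
f_2 = 7u + 9v^2 - 14, LT = u.

S(f_1,f_2): lcm = u^2. S = -9/7uv^2 + 27uv + 2u + 9v^2 - 4.
  leading term uv^2: subtract (-9/49v^2)·f_2 from -9/7uv^2 + 27uv + 2u + 9v^2 - 4 → 27uv + 2u + 81/49v^4 + 45/7v^2 - 4
  leading term uv: subtract (27/7v)·f_2 from 27uv + 2u + 81/49v^4 + 45/7v^2 - 4 → 2u + 81/49v^4 - 243/7v^3 + 45/7v^2 + 54v - 4
  leading term u: subtract (2/7)·f_2 from 2u + 81/49v^4 - 243/7v^3 + 45/7v^2 + 54v - 4 → 81/49v^4 - 243/7v^3 + 27/7v^2 + 54v
  leading term v^4: no divisor's leading term divides it; move 81/49v^4 to the remainder.
  leading term v^3: no divisor's leading term divides it; move -243/7v^3 to the remainder.
  leading term v^2: no divisor's leading term divides it; move 27/7v^2 to the remainder.
  leading term v: no divisor's leading term divides it; move 54v to the remainder.
  remainder 81/49v^4 - 243/7v^3 + 27/7v^2 + 54v ≠ 0; add g_3 = 81/49v^4 - 243/7v^3 + 27/7v^2 + 54v to the basis.

The other S-polynomials (S(f_1,g_3), S(f_2,g_3)) all reduce to 0 modulo the current basis, so we have a Gröbner basis.
Inter-reduce: drop elements whose leading term is divisible by another's, tail-reduce, and make monic.

G = {u + 9/7v^2 - 2, v^4 - 21v^3 + 7/3v^2 + 98/3v}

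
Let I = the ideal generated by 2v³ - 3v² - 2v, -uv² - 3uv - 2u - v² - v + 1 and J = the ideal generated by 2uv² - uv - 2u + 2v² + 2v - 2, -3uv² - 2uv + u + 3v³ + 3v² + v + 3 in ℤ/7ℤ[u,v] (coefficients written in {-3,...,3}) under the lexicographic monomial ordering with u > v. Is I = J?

For a fixed monomial order, each ideal has a unique reduced Gröbner basis; comparing bases decides equality.
Buchberger on the first generating set:
f_1 = 2v³ - 3v² - 2v, LT = v³.
f_2 = -uv² - 3uv - 2u - v² - v + 1, LT = uv².

S(f_1,f_2): lcm = uv³. S = -uv² - 3uv - v³ - v² + v.
  leading term uv²: subtract (1)·f_2 from -uv² - 3uv - v³ - v² + v → 2u - v³ + 2v - 1
  leading term u: no divisor's leading term divides it; move 2u to the remainder.
  leading term v³: subtract (3)·f_1 from -v³ + 2v - 1 → 2v² + v - 1
  leading term v²: no divisor's leading term divides it; move 2v² to the remainder.
  leading term v: no divisor's leading term divides it; move v to the remainder.
  leading term 1: no divisor's leading term divides it; move -1 to the remainder.
  remainder 2u + 2v² + v - 1 ≠ 0; add g_3 = 2u + 2v² + v - 1 to the basis.

The other S-polynomials (S(f_1,g_3), S(f_2,g_3)) all reduce to 0 modulo the current basis, so we have a Gröbner basis.
Inter-reduce: drop elements whose leading term is divisible by another's, tail-reduce, and make monic.
Reduced Gröbner basis: {u + v² - 3v + 3, v³ + 2v² - v}.

Buchberger on the second generating set:
h_1 = 2uv² - uv - 2u + 2v² + 2v - 2, LT = uv².
h_2 = -3uv² - 2uv + u + 3v³ + 3v² + v + 3, LT = uv².

S(h_1,h_2): lcm = uv². S = -3u + v³ + 2v² - v.
  leading term u: no divisor's leading term divides it; move -3u to the remainder.
  leading term v³: no divisor's leading term divides it; move v³ to the remainder.
  leading term v²: no divisor's leading term divides it; move 2v² to the remainder.
  leading term v: no divisor's leading term divides it; move -v to the remainder.
  remainder -3u + v³ + 2v² - v ≠ 0; add k_3 = -3u + v³ + 2v² - v to the basis.

S(h_1,k_3): lcm = uv². S = 3uv - u - 2v⁵ + 3v⁴ + 2v³ + v² + v - 1.
  leading term uv: subtract (-v)·k_3 from 3uv - u - 2v⁵ + 3v⁴ + 2v³ + v² + v - 1 → -u - 2v⁵ - 3v⁴ - 3v³ + v - 1
  leading term u: subtract (-2)·k_3 from -u - 2v⁵ - 3v⁴ - 3v³ + v - 1 → -2v⁵ - 3v⁴ - v³ - 3v² - v - 1
  leading term v⁵: no divisor's leading term divides it; move -2v⁵ to the remainder.
  leading term v⁴: no divisor's leading term divides it; move -3v⁴ to the remainder.
  leading term v³: no divisor's leading term divides it; move -v³ to the remainder.
  leading term v²: no divisor's leading term divides it; move -3v² to the remainder.
  leading term v: no divisor's leading term divides it; move -v to the remainder.
  leading term 1: no divisor's leading term divides it; move -1 to the remainder.
  remainder -2v⁵ - 3v⁴ - v³ - 3v² - v - 1 ≠ 0; add k_4 = -2v⁵ - 3v⁴ - v³ - 3v² - v - 1 to the basis.

The other S-polynomials (S(h_2,k_3), S(h_1,k_4), S(h_2,k_4), S(k_3,k_4)) all reduce to 0 modulo the current basis, so we have a Gröbner basis.
Inter-reduce: drop elements whose leading term is divisible by another's, tail-reduce, and make monic.
Reduced Gröbner basis: {u + 2v³ - 3v² - 2v, v⁵ - 2v⁴ - 3v³ - 2v² - 3v - 3}.

Since the reduced bases disagree, the two ideals are not the same.

No, the ideals differ.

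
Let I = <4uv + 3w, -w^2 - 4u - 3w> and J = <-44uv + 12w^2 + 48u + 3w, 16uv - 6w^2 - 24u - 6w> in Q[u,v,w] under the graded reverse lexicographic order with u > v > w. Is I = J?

Two ideals are equal iff their reduced Gröbner bases coincide (the reduced basis is unique for a fixed ordering).
Buchberger on the first generating set:
f_1 = 4uv + 3w, LT = uv.
f_2 = -w^2 - 4u - 3w, LT = w^2.

S(f_1,f_2): leading monomials are coprime, so the S-polynomial reduces to 0 (Buchberger's first criterion).
Every S-polynomial of the final basis reduces to 0, so we have a Gröbner basis.
Inter-reduce: drop elements whose leading term is divisible by another's, tail-reduce, and make monic.
Reduced Gröbner basis: {uv + 3/4w, w^2 + 4u + 3w}.

Buchberger on the second generating set:
h_1 = -44uv + 12w^2 + 48u + 3w, LT = uv.
h_2 = 16uv - 6w^2 - 24u - 6w, LT = uv.

S(h_1,h_2): lcm = uv. S = 9/88w^2 + 9/22u + 27/88w.
  leading term w^2: no divisor's leading term divides it; move 9/88w^2 to the remainder.
  leading term u: no divisor's leading term divides it; move 9/22u to the remainder.
  leading term w: no divisor's leading term divides it; move 27/88w to the remainder.
  remainder 9/88w^2 + 9/22u + 27/88w ≠ 0; add k_3 = 9/88w^2 + 9/22u + 27/88w to the basis.

S(h_1,k_3): leading monomials are coprime, so the S-polynomial reduces to 0 (Buchberger's first criterion).
S(h_2,k_3): leading monomials are coprime, so the S-polynomial reduces to 0 (Buchberger's first criterion).
Every S-polynomial of the final basis reduces to 0, so we have a Gröbner basis.
Inter-reduce: drop elements whose leading term is divisible by another's, tail-reduce, and make monic.
Reduced Gröbner basis: {uv + 3/4w, w^2 + 4u + 3w}.

These coincide, so the ideals are equal.

Yes, the ideals are equal.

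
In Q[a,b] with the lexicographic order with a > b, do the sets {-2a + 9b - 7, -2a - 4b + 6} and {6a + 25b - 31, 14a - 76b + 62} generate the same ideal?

For a fixed monomial order, each ideal has a unique reduced Gröbner basis; comparing bases decides equality.
Buchberger on the first generating set:
f_1 = -2a + 9b - 7, LT = a.
f_2 = -2a - 4b + 6, LT = a.

S(f_1,f_2): lcm = a. S = -13/2b + 13/2.
  leading term b: no divisor's leading term divides it; move -13/2b to the remainder.
  leading term 1: no divisor's leading term divides it; move 13/2 to the remainder.
  remainder -13/2b + 13/2 ≠ 0; add g_3 = -13/2b + 13/2 to the basis.

The other S-polynomials (S(f_1,g_3), S(f_2,g_3)) all reduce to 0 modulo the current basis, so we have a Gröbner basis.
Inter-reduce: drop elements whose leading term is divisible by another's, tail-reduce, and make monic.
Reduced Gröbner basis: {a - 1, b - 1}.

Buchberger on the second generating set:
h_1 = 6a + 25b - 31, LT = a.
h_2 = 14a - 76b + 62, LT = a.

S(h_1,h_2): lcm = a. S = 403/42b - 403/42.
  leading term b: no divisor's leading term divides it; move 403/42b to the remainder.
  leading term 1: no divisor's leading term divides it; move -403/42 to the remainder.
  remainder 403/42b - 403/42 ≠ 0; add k_3 = 403/42b - 403/42 to the basis.

The other S-polynomials (S(h_1,k_3), S(h_2,k_3)) all reduce to 0 modulo the current basis, so we have a Gröbner basis.
Inter-reduce: drop elements whose leading term is divisible by another's, tail-reduce, and make monic.
Reduced Gröbner basis: {a - 1, b - 1}.

These coincide, so the ideals are equal.

Yes, the ideals are equal.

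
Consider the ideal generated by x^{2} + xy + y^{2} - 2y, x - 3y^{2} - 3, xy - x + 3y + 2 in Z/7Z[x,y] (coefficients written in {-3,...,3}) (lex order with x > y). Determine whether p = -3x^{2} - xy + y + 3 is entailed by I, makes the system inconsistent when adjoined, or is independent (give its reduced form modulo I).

-3x^{2} - xy + y + 3 lies in I (it reduces to 0).

First compute the reduced Gröbner basis of I by Buchberger's algorithm.
f_1 = x^{2} + xy + y^{2} - 2y, LT = x^{2}.
f_2 = x - 3y^{2} - 3, LT = x.
f_3 = xy - x + 3y + 2, LT = xy.

S(f_1,f_2): lcm = x^{2}. S = 3xy^{2} + xy + 3x + y^{2} - 2y.
  leading term xy^{2}: subtract (3y^{2})·f_2 from 3xy^{2} + xy + 3x + y^{2} - 2y → xy + 3x + 2y^{4} + 3y^{2} - 2y
  leading term xy: subtract (y)·f_2 from xy + 3x + 2y^{4} + 3y^{2} - 2y → 3x + 2y^{4} + 3y^{3} + 3y^{2} + y
  leading term x: subtract (3)·f_2 from 3x + 2y^{4} + 3y^{3} + 3y^{2} + y → 2y^{4} + 3y^{3} - 2y^{2} + y + 2
  leading term y^{4}: no divisor's leading term divides it; move 2y^{4} to the remainder.
  leading term y^{3}: no divisor's leading term divides it; move 3y^{3} to the remainder.
  leading term y^{2}: no divisor's leading term divides it; move -2y^{2} to the remainder.
  leading term y: no divisor's leading term divides it; move y to the remainder.
  leading term 1: no divisor's leading term divides it; move 2 to the remainder.
  remainder 2y^{4} + 3y^{3} - 2y^{2} + y + 2 ≠ 0; add h_4 = 2y^{4} + 3y^{3} - 2y^{2} + y + 2 to the basis.

S(f_1,f_3): lcm = x^{2}y. S = x^{2} + xy^{2} - 3xy - 2x + y^{3} - 2y^{2}.
  leading term x^{2}: subtract (1)·f_1 from x^{2} + xy^{2} - 3xy - 2x + y^{3} - 2y^{2} → xy^{2} + 3xy - 2x + y^{3} - 3y^{2} + 2y
  leading term xy^{2}: subtract (y^{2})·f_2 from xy^{2} + 3xy - 2x + y^{3} - 3y^{2} + 2y → 3xy - 2x + 3y^{4} + y^{3} + 2y
  leading term xy: subtract (3y)·f_2 from 3xy - 2x + 3y^{4} + y^{3} + 2y → -2x + 3y^{4} + 3y^{3} - 3y
  leading term x: subtract (-2)·f_2 from -2x + 3y^{4} + 3y^{3} - 3y → 3y^{4} + 3y^{3} + y^{2} - 3y + 1
  leading term y^{4}: subtract (-2)·h_4 from 3y^{4} + 3y^{3} + y^{2} - 3y + 1 → 2y^{3} - 3y^{2} - y - 2
  leading term y^{3}: no divisor's leading term divides it; move 2y^{3} to the remainder.
  leading term y^{2}: no divisor's leading term divides it; move -3y^{2} to the remainder.
  leading term y: no divisor's leading term divides it; move -y to the remainder.
  leading term 1: no divisor's leading term divides it; move -2 to the remainder.
  remainder 2y^{3} - 3y^{2} - y - 2 ≠ 0; add h_5 = 2y^{3} - 3y^{2} - y - 2 to the basis.

S(f_2,f_3): lcm = xy. S = x - 3y^{3} + y - 2.
  leading term x: subtract (1)·f_2 from x - 3y^{3} + y - 2 → -3y^{3} + 3y^{2} + y + 1
  leading term y^{3}: subtract (2)·h_5 from -3y^{3} + 3y^{2} + y + 1 → 2y^{2} + 3y - 2
  leading term y^{2}: no divisor's leading term divides it; move 2y^{2} to the remainder.
  leading term y: no divisor's leading term divides it; move 3y to the remainder.
  leading term 1: no divisor's leading term divides it; move -2 to the remainder.
  remainder 2y^{2} + 3y - 2 ≠ 0; add h_6 = 2y^{2} + 3y - 2 to the basis.

S(f_3,h_5): lcm = xy^{3}. S = -3xy^{2} - 3xy + x + 3y^{3} + 2y^{2}.
  leading term xy^{2}: subtract (-3y^{2})·f_2 from -3xy^{2} - 3xy + x + 3y^{3} + 2y^{2} → -3xy + x - 2y^{4} + 3y^{3}
  leading term xy: subtract (-3y)·f_2 from -3xy + x - 2y^{4} + 3y^{3} → x - 2y^{4} + y^{3} - 2y
  leading term x: subtract (1)·f_2 from x - 2y^{4} + y^{3} - 2y → -2y^{4} + y^{3} + 3y^{2} - 2y + 3
  leading term y^{4}: subtract (-1)·h_4 from -2y^{4} + y^{3} + 3y^{2} - 2y + 3 → -3y^{3} + y^{2} - y - 2
  leading term y^{3}: subtract (2)·h_5 from -3y^{3} + y^{2} - y - 2 → y + 2
  leading term y: no divisor's leading term divides it; move y to the remainder.
  leading term 1: no divisor's leading term divides it; move 2 to the remainder.
  remainder y + 2 ≠ 0; add h_7 = y + 2 to the basis.

The other S-polynomials (S(f_1,h_4), S(f_2,h_4), S(f_3,h_4), S(f_1,h_5), S(f_2,h_5), S(h_4,h_5), S(f_1,h_6), S(f_2,h_6), S(f_3,h_6), S(h_4,h_6), S(h_5,h_6), S(f_1,h_7), S(f_2,h_7), S(f_3,h_7), S(h_4,h_7), S(h_5,h_7), S(h_6,h_7)) all reduce to 0 modulo the current basis, so we have a Gröbner basis.
Inter-reduce: drop elements whose leading term is divisible by another's, tail-reduce, and make monic.
Reduced Gröbner basis: {x - 1, y + 2}.
Label its elements g_1 = x - 1, g_2 = y + 2.

Reduce p = -3x^{2} - xy + y + 3 modulo G:
  leading term x^{2}: subtract (-3x)·g_1 from -3x^{2} - xy + y + 3 → -xy - 3x + y + 3
  leading term xy: subtract (-y)·g_1 from -xy - 3x + y + 3 → -3x + 3
  leading term x: subtract (-3)·g_1 from -3x + 3 → 0
  normal form = 0.
Since the normal form is 0, p ∈ I.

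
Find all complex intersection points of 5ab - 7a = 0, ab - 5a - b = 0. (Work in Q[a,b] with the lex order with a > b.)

{(0, 0), (-7/18, 7/5)}

Compute a lex Gröbner basis by Buchberger's algorithm.
f_1 = 5ab - 7a, LT = ab.
f_2 = ab - 5a - b, LT = ab.

S(f_1,f_2): lcm = ab. S = 18/5a + b.
  leading term a: no divisor's leading term divides it; move 18/5a to the remainder.
  leading term b: no divisor's leading term divides it; move b to the remainder.
  remainder 18/5a + b ≠ 0; add h_3 = 18/5a + b to the basis.

S(f_1,h_3): lcm = ab. S = -7/5a - 5/18b^2.
  leading term a: subtract (-7/18)·h_3 from -7/5a - 5/18b^2 → -5/18b^2 + 7/18b
  leading term b^2: no divisor's leading term divides it; move -5/18b^2 to the remainder.
  leading term b: no divisor's leading term divides it; move 7/18b to the remainder.
  remainder -5/18b^2 + 7/18b ≠ 0; add h_4 = -5/18b^2 + 7/18b to the basis.

The other S-polynomials (S(f_2,h_3), S(f_1,h_4), S(f_2,h_4), S(h_3,h_4)) all reduce to 0 modulo the current basis, so we have a Gröbner basis.
Inter-reduce: drop elements whose leading term is divisible by another's, tail-reduce, and make monic.
Reduced Gröbner basis: {a + 5/18b, b^2 - 7/5b}.

Elimination: the polynomial b^2 - 7/5b lies in the elimination ideal for b, so b ∈ {0, 7/5}. For each such b, the remaining basis elements (now univariate) give the rest of the solution.
  b = 0: the earlier basis element becomes a = 0, giving a = 0 — point (0, 0).
  b = 7/5: the earlier basis element becomes a + 7/18 = 0, giving a = -7/18 — point (-7/18, 7/5).
Check: every point annihilates each of the original generators.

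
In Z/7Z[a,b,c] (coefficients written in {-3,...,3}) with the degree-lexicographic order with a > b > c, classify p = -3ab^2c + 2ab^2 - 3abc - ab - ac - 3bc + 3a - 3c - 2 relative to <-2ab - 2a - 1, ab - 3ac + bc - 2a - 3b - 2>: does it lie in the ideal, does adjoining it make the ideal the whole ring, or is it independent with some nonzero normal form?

-3ab^2c + 2ab^2 - 3abc - ab - ac - 3bc + 3a - 3c - 2 is independent of I; its normal form modulo I is -3bc - 3c - 2.

First compute the reduced Gröbner basis of I by Buchberger's algorithm.
f_1 = -2ab - 2a - 1, LT = ab.
f_2 = ab - 3ac + bc - 2a - 3b - 2, LT = ab.

S(f_1,f_2): lcm = ab. S = 3ac - bc + 3a + 3b - 1.
  leading term ac: no divisor's leading term divides it; move 3ac to the remainder.
  leading term bc: no divisor's leading term divides it; move -bc to the remainder.
  leading term a: no divisor's leading term divides it; move 3a to the remainder.
  leading term b: no divisor's leading term divides it; move 3b to the remainder.
  leading term 1: no divisor's leading term divides it; move -1 to the remainder.
  remainder 3ac - bc + 3a + 3b - 1 ≠ 0; add h_3 = 3ac - bc + 3a + 3b - 1 to the basis.

S(f_1,h_3): lcm = abc. S = -2b^2c - ab + ac - b^2 - 2b - 3c.
  leading term b^2c: no divisor's leading term divides it; move -2b^2c to the remainder.
  leading term ab: subtract (-3)·f_1 from -ab + ac - b^2 - 2b - 3c → ac - b^2 + a - 2b - 3c - 3
  leading term ac: subtract (-2)·h_3 from ac - b^2 + a - 2b - 3c - 3 → -b^2 - 2bc - 3b - 3c + 2
  leading term b^2: no divisor's leading term divides it; move -b^2 to the remainder.
  leading term bc: no divisor's leading term divides it; move -2bc to the remainder.
  leading term b: no divisor's leading term divides it; move -3b to the remainder.
  leading term c: no divisor's leading term divides it; move -3c to the remainder.
  leading term 1: no divisor's leading term divides it; move 2 to the remainder.
  remainder -2b^2c - b^2 - 2bc - 3b - 3c + 2 ≠ 0; add h_4 = -2b^2c - b^2 - 2bc - 3b - 3c + 2 to the basis.

The other S-polynomials (S(f_2,h_3), S(f_1,h_4), S(f_2,h_4), S(h_3,h_4)) all reduce to 0 modulo the current basis, so we have a Gröbner basis.
Inter-reduce: drop elements whose leading term is divisible by another's, tail-reduce, and make monic.
Reduced Gröbner basis: {b^2c - 3b^2 + bc - 2b - 2c - 1, ab + a - 3, ac + 2bc + a + b + 2}.
Label its elements g_1 = b^2c - 3b^2 + bc - 2b - 2c - 1, g_2 = ab + a - 3, g_3 = ac + 2bc + a + b + 2.

Reduce p = -3ab^2c + 2ab^2 - 3abc - ab - ac - 3bc + 3a - 3c - 2 modulo G:
  leading term ab^2c: subtract (-3a)·g_1 from -3ab^2c + 2ab^2 - 3abc - ab - ac - 3bc + 3a - 3c - 2 → -3bc - 3c - 2
  leading term bc: no divisor's leading term divides it; move -3bc to the remainder.
  leading term c: no divisor's leading term divides it; move -3c to the remainder.
  leading term 1: no divisor's leading term divides it; move -2 to the remainder.
  normal form = -3bc - 3c - 2.
The normal form is nonzero, so p ∉ I. Since p minus its normal form lies in I, I + (p) = I + (r) where r = -3bc - 3c - 2; decide whether this ideal is the whole ring.
Run Buchberger on G together with r (pairs among the g_i already reduce to 0 since G is a Gröbner basis):
g_1 = b^2c - 3b^2 + bc - 2b - 2c - 1, LT = b^2c.
g_2 = ab + a - 3, LT = ab.
g_3 = ac + 2bc + a + b + 2, LT = ac.
r = -3bc - 3c - 2, LT = bc.

S(g_1,r): lcm = b^2c. S = -3b^2 + 2b - 2c - 1.
  leading term b^2: no divisor's leading term divides it; move -3b^2 to the remainder.
  leading term b: no divisor's leading term divides it; move 2b to the remainder.
  leading term c: no divisor's leading term divides it; move -2c to the remainder.
  leading term 1: no divisor's leading term divides it; move -1 to the remainder.
  remainder -3b^2 + 2b - 2c - 1 ≠ 0; add m_5 = -3b^2 + 2b - 2c - 1 to the basis.

S(g_2,r): lcm = abc. S = -3a - 3c.
  leading term a: no divisor's leading term divides it; move -3a to the remainder.
  leading term c: no divisor's leading term divides it; move -3c to the remainder.
  remainder -3a - 3c ≠ 0; add m_6 = -3a - 3c to the basis.

S(g_1,m_5): lcm = b^2c. S = -3b^2 - 3bc - 3c^2 - 2b - 1.
  leading term b^2: subtract (1)·m_5 from -3b^2 - 3bc - 3c^2 - 2b - 1 → -3bc - 3c^2 + 3b + 2c
  leading term bc: subtract (1)·r from -3bc - 3c^2 + 3b + 2c → -3c^2 + 3b - 2c + 2
  leading term c^2: no divisor's leading term divides it; move -3c^2 to the remainder.
  leading term b: no divisor's leading term divides it; move 3b to the remainder.
  leading term c: no divisor's leading term divides it; move -2c to the remainder.
  leading term 1: no divisor's leading term divides it; move 2 to the remainder.
  remainder -3c^2 + 3b - 2c + 2 ≠ 0; add m_7 = -3c^2 + 3b - 2c + 2 to the basis.

The other S-polynomials (S(g_1,g_2), S(g_1,g_3), S(g_2,g_3), S(g_3,r), S(g_2,m_5), S(g_3,m_5), S(r,m_5), S(g_1,m_6), S(g_2,m_6), S(g_3,m_6), S(r,m_6), S(m_5,m_6), S(g_1,m_7), S(g_2,m_7), S(g_3,m_7), S(r,m_7), S(m_5,m_7), S(m_6,m_7)) all reduce to 0 modulo the current basis, so we have a Gröbner basis.
Inter-reduce: drop elements whose leading term is divisible by another's, tail-reduce, and make monic.
Reduced Gröbner basis: {b^2 - 3b + 3c - 2, bc + c + 3, c^2 - b + 3c - 3, a + c}.
The reduced Gröbner basis of I + (p) is {b^2 - 3b + 3c - 2, bc + c + 3, c^2 - b + 3c - 3, a + c} ≠ {1}, a proper ideal, so the enlarged system stays consistent: p is independent of I, with normal form -3bc - 3c - 2.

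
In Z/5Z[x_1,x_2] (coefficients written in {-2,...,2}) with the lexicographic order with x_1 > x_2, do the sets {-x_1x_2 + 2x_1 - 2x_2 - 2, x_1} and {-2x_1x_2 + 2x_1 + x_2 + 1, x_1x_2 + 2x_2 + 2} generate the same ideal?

Yes, the ideals are equal.

Since reduced Gröbner bases are canonical representatives of ideals under a given ordering, it suffices to compute and compare them.
Buchberger on the first generating set:
f_1 = -x_1x_2 + 2x_1 - 2x_2 - 2, LT = x_1x_2.
f_2 = x_1, LT = x_1.

S(f_1,f_2): lcm = x_1x_2. S = -2x_1 + 2x_2 + 2.
  leading term x_1: subtract (-2)·f_2 from -2x_1 + 2x_2 + 2 → 2x_2 + 2
  leading term x_2: no divisor's leading term divides it; move 2x_2 to the remainder.
  leading term 1: no divisor's leading term divides it; move 2 to the remainder.
  remainder 2x_2 + 2 ≠ 0; add g_3 = 2x_2 + 2 to the basis.

The other S-polynomials (S(f_1,g_3), S(f_2,g_3)) all reduce to 0 modulo the current basis, so we have a Gröbner basis.
Inter-reduce: drop elements whose leading term is divisible by another's, tail-reduce, and make monic.
Reduced Gröbner basis: {x_1, x_2 + 1}.

Buchberger on the second generating set:
h_1 = -2x_1x_2 + 2x_1 + x_2 + 1, LT = x_1x_2.
h_2 = x_1x_2 + 2x_2 + 2, LT = x_1x_2.

S(h_1,h_2): lcm = x_1x_2. S = -x_1.
  leading term x_1: no divisor's leading term divides it; move -x_1 to the remainder.
  remainder -x_1 ≠ 0; add k_3 = -x_1 to the basis.

S(h_1,k_3): lcm = x_1x_2. S = -x_1 + 2x_2 + 2.
  leading term x_1: subtract (1)·k_3 from -x_1 + 2x_2 + 2 → 2x_2 + 2
  leading term x_2: no divisor's leading term divides it; move 2x_2 to the remainder.
  leading term 1: no divisor's leading term divides it; move 2 to the remainder.
  remainder 2x_2 + 2 ≠ 0; add k_4 = 2x_2 + 2 to the basis.

The other S-polynomials (S(h_2,k_3), S(h_1,k_4), S(h_2,k_4), S(k_3,k_4)) all reduce to 0 modulo the current basis, so we have a Gröbner basis.
Inter-reduce: drop elements whose leading term is divisible by another's, tail-reduce, and make monic.
Reduced Gröbner basis: {x_1, x_2 + 1}.

Same reduced basis, so the two generating sets span the same ideal.
The same test decides containment: I ⊆ J iff every generator of I reduces to 0 modulo a Gröbner basis of J.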